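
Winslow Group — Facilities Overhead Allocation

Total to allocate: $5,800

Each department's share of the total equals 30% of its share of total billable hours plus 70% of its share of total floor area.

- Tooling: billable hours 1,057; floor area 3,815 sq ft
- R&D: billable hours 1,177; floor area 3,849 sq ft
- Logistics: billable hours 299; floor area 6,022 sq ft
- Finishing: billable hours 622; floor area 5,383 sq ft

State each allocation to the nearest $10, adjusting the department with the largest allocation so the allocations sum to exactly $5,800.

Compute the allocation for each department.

Tooling: $1,400 | R&D: $1,470 | Logistics: $1,450 | Finishing: $1,480

Totals — billable hours 3,155, floor area 19,069.
Blended shares (30% billable hours + 70% floor area): Tooling 0.2406; R&D 0.2532; Logistics 0.2495; Finishing 0.2567.
Raw shares: Tooling 1,395.20; R&D 1,468.62; Logistics 1,447.05; Finishing 1,489.14.
At nearest $10: Tooling $1,400; R&D $1,470; Logistics $1,450; Finishing $1,490. Sum = $5,810.
Difference $5,800 − $5,810 = −$10 applied to largest allocation (Finishing): Finishing becomes $1,480.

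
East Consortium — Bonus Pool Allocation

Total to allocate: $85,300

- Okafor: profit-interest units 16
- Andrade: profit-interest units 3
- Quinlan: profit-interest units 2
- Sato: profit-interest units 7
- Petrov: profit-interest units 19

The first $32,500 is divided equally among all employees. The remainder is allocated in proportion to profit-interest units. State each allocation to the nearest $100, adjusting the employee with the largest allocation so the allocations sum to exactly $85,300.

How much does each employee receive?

$32,500 shared equally gives $6,500 per employee.
Remainder $52,800 by profit-interest units (total 47): Okafor 17,974.47 → $18,000; Andrade 3,370.21 → $3,400; Quinlan 2,246.81 → $2,200; Sato 7,863.83 → $7,900; Petrov 21,344.68 → $21,300.
Totals: Okafor $6,500 + $18,000 = $24,500; Andrade $6,500 + $3,400 = $9,900; Quinlan $6,500 + $2,200 = $8,700; Sato $6,500 + $7,900 = $14,400; Petrov $6,500 + $21,300 = $27,800.

Okafor: $24,500 · Andrade: $9,900 · Quinlan: $8,700 · Sato: $14,400 · Petrov: $27,800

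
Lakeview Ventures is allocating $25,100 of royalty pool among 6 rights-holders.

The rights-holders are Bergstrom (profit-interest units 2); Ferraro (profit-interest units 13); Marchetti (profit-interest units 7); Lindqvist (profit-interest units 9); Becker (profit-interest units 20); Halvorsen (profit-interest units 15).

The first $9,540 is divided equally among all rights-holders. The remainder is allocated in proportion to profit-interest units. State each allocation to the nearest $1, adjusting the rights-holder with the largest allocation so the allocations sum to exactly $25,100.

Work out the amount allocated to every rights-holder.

Equal tier: $9,540 ÷ 6 = $1,590 apiece.
Remainder $15,560 by profit-interest units (total 66): Bergstrom 471.52 → $472; Ferraro 3,064.85 → $3,065; Marchetti 1,650.30 → $1,650; Lindqvist 2,121.82 → $2,122; Becker 4,715.15 → $4,715; Halvorsen 3,536.36 → $3,536.
Totals: Bergstrom $1,590 + $472 = $2,062; Ferraro $1,590 + $3,065 = $4,655; Marchetti $1,590 + $1,650 = $3,240; Lindqvist $1,590 + $2,122 = $3,712; Becker $1,590 + $4,715 = $6,305; Halvorsen $1,590 + $3,536 = $5,126.

Bergstrom: $2,062 | Ferraro: $4,655 | Marchetti: $3,240 | Lindqvist: $3,712 | Becker: $6,305 | Halvorsen: $5,126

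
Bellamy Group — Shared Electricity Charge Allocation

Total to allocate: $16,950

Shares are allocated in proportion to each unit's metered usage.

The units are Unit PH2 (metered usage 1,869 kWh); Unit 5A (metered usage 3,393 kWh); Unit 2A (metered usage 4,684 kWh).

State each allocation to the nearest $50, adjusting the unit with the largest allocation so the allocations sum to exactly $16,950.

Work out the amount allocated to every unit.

Metered usage total: 9,946.
Raw shares: Unit PH2 1,869/9,946 × $16,950 = 3,185.15; Unit 5A 3,393/9,946 × $16,950 = 5,782.36; Unit 2A 4,684/9,946 × $16,950 = 7,982.49.
After rounding ($50): Unit PH2 $3,200; Unit 5A $5,800; Unit 2A $8,000. Sum = $17,000.
Difference $16,950 − $17,000 = −$50 applied to largest allocation (Unit 2A): Unit 2A becomes $7,950.

Unit PH2: $3,200 · Unit 5A: $5,800 · Unit 2A: $7,950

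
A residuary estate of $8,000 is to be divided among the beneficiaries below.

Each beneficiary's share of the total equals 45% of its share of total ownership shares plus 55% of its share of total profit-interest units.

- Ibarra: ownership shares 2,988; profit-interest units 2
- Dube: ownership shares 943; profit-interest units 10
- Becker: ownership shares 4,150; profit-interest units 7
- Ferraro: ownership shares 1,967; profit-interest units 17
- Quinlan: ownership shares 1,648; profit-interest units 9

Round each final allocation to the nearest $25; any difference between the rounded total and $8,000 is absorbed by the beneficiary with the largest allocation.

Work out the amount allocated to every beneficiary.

Ownership shares total 11,696; profit-interest units total 45.
Blended shares (45% ownership shares + 55% profit-interest units): Ibarra 0.1394; Dube 0.1585; Becker 0.2452; Ferraro 0.2835; Quinlan 0.1734.
Raw shares: Ibarra 1,115.25; Dube 1,268.03; Becker 1,961.80; Ferraro 2,267.66; Quinlan 1,387.25.
At nearest $25: Ibarra $1,125; Dube $1,275; Becker $1,950; Ferraro $2,275; Quinlan $1,375. Sum = $8,000.
Sum already equals the total — no adjustment.

Ibarra: $1,125; Dube: $1,275; Becker: $1,950; Ferraro: $2,275; Quinlan: $1,375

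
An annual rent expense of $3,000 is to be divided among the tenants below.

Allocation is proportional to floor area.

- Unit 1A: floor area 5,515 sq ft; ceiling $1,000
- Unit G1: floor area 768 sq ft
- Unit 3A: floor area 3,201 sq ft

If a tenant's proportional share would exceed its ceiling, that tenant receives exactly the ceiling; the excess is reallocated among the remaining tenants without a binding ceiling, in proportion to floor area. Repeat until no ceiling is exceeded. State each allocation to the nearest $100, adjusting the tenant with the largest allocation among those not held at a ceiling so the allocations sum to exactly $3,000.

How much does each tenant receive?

Combined floor area = 9,484.
Pro-rata shares before constraints: Unit 1A 1,744.52; Unit G1 242.94; Unit 3A 1,012.55.
Cap binds for Unit 1A ($1,000); remaining pool $2,000 reallocated over remaining floor area 3,969.
Remaining shares: Unit G1 387.00 → $400; Unit 3A 1,613.00 → $1,600.

Unit 1A: $1,000 | Unit G1: $400 | Unit 3A: $1,600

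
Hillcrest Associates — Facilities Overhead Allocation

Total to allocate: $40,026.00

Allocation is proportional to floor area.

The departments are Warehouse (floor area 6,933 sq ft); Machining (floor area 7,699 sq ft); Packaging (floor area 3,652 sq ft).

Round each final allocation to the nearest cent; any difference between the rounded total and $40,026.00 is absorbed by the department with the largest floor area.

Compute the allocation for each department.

Total floor area = 6,933 + 7,699 + 3,652 = 18,284.
Raw shares: Warehouse 15,177.2182; Machining 16,854.0896; Packaging 7,994.6922.
At nearest cent: Warehouse $15,177.22; Machining $16,854.09; Packaging $7,994.69. Sum = $40,026.00.
No rounding difference to absorb.

Warehouse: $15,177.22; Machining: $16,854.09; Packaging: $7,994.69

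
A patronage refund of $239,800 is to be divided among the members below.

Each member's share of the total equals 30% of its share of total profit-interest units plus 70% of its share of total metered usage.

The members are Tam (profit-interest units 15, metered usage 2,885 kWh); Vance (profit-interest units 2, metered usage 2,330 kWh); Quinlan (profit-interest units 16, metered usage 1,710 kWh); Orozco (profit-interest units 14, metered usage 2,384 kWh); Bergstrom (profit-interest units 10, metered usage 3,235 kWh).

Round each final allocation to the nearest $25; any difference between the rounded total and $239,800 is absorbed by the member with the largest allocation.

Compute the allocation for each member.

Profit-interest units total 57; metered usage total 12,544.
Composite weights (30% profit-interest units + 70% metered usage): Tam 0.2399; Vance 0.1405; Quinlan 0.1796; Orozco 0.2067; Bergstrom 0.2332.
Pro-rata amounts: Tam 57,537.77; Vance 33,703.56; Quinlan 43,076.39; Orozco 49,571.44; Bergstrom 55,910.84.
Rounded to nearest $25: Tam $57,550; Vance $33,700; Quinlan $43,075; Orozco $49,575; Bergstrom $55,900. Sum = $239,800.
No rounding difference to absorb.

Tam: $57,550; Vance: $33,700; Quinlan: $43,075; Orozco: $49,575; Bergstrom: $55,900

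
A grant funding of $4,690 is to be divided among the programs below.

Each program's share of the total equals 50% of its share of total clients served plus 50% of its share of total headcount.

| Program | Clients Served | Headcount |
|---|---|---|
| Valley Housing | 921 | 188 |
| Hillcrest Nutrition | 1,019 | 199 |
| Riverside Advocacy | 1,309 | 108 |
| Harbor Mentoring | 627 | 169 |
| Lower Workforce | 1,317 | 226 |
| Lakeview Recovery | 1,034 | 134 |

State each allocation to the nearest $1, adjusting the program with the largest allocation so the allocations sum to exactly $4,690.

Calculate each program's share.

Valley Housing: $777; Hillcrest Nutrition: $839; Riverside Advocacy: $740; Harbor Mentoring: $623; Lower Workforce: $1,015; Lakeview Recovery: $696

Totals — clients served 6,227, headcount 1,024.
Combined weights (50% clients served + 50% headcount): Valley Housing 0.1657; Hillcrest Nutrition 0.1790; Riverside Advocacy 0.1578; Harbor Mentoring 0.1329; Lower Workforce 0.2161; Lakeview Recovery 0.1485.
Unrounded shares: Valley Housing 777.36; Hillcrest Nutrition 839.46; Riverside Advocacy 740.28; Harbor Mentoring 623.14; Lower Workforce 1,013.51; Lakeview Recovery 696.25.
At nearest $1: Valley Housing $777; Hillcrest Nutrition $839; Riverside Advocacy $740; Harbor Mentoring $623; Lower Workforce $1,014; Lakeview Recovery $696. Sum = $4,689.
Difference $4,690 − $4,689 = +$1 applied to largest allocation (Lower Workforce): Lower Workforce becomes $1,015.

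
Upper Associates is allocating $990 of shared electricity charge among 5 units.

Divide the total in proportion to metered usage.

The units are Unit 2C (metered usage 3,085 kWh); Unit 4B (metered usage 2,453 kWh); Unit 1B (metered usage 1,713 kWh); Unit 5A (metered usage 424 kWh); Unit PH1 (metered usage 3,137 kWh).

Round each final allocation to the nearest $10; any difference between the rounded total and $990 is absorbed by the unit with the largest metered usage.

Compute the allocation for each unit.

Metered usage total: 3,085 + 2,453 + 1,713 + 424 + 3,137 = 10,812.
Proportional shares: Unit 2C 282.48; Unit 4B 224.61; Unit 1B 156.85; Unit 5A 38.82; Unit PH1 287.24.
At nearest $10: Unit 2C $280; Unit 4B $220; Unit 1B $160; Unit 5A $40; Unit PH1 $290. Sum = $990.
Sum already equals the total — no adjustment.

Unit 2C: $280; Unit 4B: $220; Unit 1B: $160; Unit 5A: $40; Unit PH1: $290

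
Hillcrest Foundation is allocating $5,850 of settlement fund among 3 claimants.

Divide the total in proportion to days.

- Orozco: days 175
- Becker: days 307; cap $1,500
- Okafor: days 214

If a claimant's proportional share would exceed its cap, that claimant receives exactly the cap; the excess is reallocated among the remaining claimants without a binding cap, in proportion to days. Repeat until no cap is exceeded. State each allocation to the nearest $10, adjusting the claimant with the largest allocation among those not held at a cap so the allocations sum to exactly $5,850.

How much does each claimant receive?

Combined days = 696.
Unconstrained shares: Orozco 1,470.91; Becker 2,580.39; Okafor 1,798.71.
Held at cap: Becker ($1,500); residual $4,350 reallocated over remaining days 389.
Shares after redistribution: Orozco 1,956.94 → $1,960; Okafor 2,393.06 → $2,390.

Orozco: $1,960 | Becker: $1,500 | Okafor: $2,390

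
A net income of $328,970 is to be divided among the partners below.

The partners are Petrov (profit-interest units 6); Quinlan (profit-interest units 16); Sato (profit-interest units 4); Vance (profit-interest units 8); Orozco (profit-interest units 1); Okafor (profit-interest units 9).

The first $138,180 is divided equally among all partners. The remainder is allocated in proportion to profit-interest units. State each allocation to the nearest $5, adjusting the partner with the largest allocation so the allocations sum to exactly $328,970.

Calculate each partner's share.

Petrov: $49,045 · Quinlan: $92,410 · Sato: $40,375 · Vance: $57,720 · Orozco: $27,365 · Okafor: $62,055

$138,180 shared equally gives $23,030 per partner.
Remainder $190,790 by profit-interest units (total 44): Petrov 26,016.82 → $26,015; Quinlan 69,378.18 → $69,380; Sato 17,344.55 → $17,345; Vance 34,689.09 → $34,690; Orozco 4,336.14 → $4,335; Okafor 39,025.23 → $39,025.
Totals: Petrov $23,030 + $26,015 = $49,045; Quinlan $23,030 + $69,380 = $92,410; Sato $23,030 + $17,345 = $40,375; Vance $23,030 + $34,690 = $57,720; Orozco $23,030 + $4,335 = $27,365; Okafor $23,030 + $39,025 = $62,055.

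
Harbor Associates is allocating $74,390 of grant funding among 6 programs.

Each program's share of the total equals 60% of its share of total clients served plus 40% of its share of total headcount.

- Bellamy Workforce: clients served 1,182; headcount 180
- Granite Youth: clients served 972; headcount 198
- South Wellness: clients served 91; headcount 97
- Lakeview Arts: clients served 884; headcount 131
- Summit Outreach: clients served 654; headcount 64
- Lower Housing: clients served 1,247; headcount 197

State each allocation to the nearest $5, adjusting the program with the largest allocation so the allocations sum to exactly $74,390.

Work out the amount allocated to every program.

Bellamy Workforce: $16,665 · Granite Youth: $15,420 · South Wellness: $4,135 · Lakeview Arts: $12,340 · Summit Outreach: $8,000 · Lower Housing: $17,830

Clients served total 5,030; headcount total 867.
Blended shares (60% clients served + 40% headcount): Bellamy Workforce 0.2240; Granite Youth 0.2073; South Wellness 0.0556; Lakeview Arts 0.1659; Summit Outreach 0.1075; Lower Housing 0.2396.
Proportional shares: Bellamy Workforce 16,666.26; Granite Youth 15,420.59; South Wellness 4,136.60; Lakeview Arts 12,340.23; Summit Outreach 7,999.83; Lower Housing 17,826.49.
After rounding ($5): Bellamy Workforce $16,665; Granite Youth $15,420; South Wellness $4,135; Lakeview Arts $12,340; Summit Outreach $8,000; Lower Housing $17,825. Sum = $74,385.
Difference $74,390 − $74,385 = +$5 applied to largest allocation (Lower Housing): Lower Housing becomes $17,830.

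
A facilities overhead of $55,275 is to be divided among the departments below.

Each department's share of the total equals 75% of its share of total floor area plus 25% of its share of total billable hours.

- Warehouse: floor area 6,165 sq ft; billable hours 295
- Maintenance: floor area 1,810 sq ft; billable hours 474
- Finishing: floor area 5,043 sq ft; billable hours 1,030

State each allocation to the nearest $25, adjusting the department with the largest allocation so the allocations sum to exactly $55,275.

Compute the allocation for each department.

Totals — floor area 13,018, billable hours 1,799.
Composite weights (75% floor area + 25% billable hours): Warehouse 0.3962; Maintenance 0.1701; Finishing 0.4337.
Pro-rata amounts: Warehouse 21,898.64; Maintenance 9,404.96; Finishing 23,971.39.
Rounded to nearest $25: Warehouse $21,900; Maintenance $9,400; Finishing $23,975. Sum = $55,275.
Rounded total matches; no reconciliation needed.

Warehouse: $21,900 · Maintenance: $9,400 · Finishing: $23,975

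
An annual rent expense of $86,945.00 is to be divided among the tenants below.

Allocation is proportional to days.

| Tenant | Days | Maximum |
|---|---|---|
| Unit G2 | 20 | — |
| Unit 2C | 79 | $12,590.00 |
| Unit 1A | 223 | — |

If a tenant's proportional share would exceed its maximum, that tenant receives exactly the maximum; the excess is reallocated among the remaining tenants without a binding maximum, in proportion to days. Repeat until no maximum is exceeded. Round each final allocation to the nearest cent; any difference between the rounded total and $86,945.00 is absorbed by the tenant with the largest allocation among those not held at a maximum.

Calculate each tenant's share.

Unit G2: $6,119.75; Unit 2C: $12,590.00; Unit 1A: $68,235.25

Combined days = 322.
Proportional shares (ignoring caps): Unit G2 5,400.3106; Unit 2C 21,331.2267; Unit 1A 60,213.4627.
Held at cap: Unit 2C ($12,590.00); residual $74,355.00 reallocated over remaining days 243.
Shares after redistribution: Unit G2 6,119.7531 → $6,119.75; Unit 1A 68,235.2469 → $68,235.25.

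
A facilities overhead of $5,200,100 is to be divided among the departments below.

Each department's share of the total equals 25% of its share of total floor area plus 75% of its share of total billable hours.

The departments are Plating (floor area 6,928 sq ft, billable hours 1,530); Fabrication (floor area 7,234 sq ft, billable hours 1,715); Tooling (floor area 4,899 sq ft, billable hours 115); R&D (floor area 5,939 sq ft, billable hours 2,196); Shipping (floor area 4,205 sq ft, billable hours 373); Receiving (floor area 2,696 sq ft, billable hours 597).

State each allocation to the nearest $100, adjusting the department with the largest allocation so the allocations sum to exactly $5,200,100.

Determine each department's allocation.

Totals — floor area 31,901, billable hours 6,526.
Combined weights (25% floor area + 75% billable hours): Plating 0.2301; Fabrication 0.2538; Tooling 0.0516; R&D 0.2989; Shipping 0.0758; Receiving 0.0897.
Unrounded shares: Plating 1,196,689.08; Fabrication 1,319,719.04; Tooling 268,369.77; R&D 1,554,401.12; Shipping 394,274.21; Receiving 466,646.78.
Rounded to nearest $100: Plating $1,196,700; Fabrication $1,319,700; Tooling $268,400; R&D $1,554,400; Shipping $394,300; Receiving $466,600. Sum = $5,200,100.
No rounding difference to absorb.

Plating: $1,196,700 · Fabrication: $1,319,700 · Tooling: $268,400 · R&D: $1,554,400 · Shipping: $394,300 · Receiving: $466,600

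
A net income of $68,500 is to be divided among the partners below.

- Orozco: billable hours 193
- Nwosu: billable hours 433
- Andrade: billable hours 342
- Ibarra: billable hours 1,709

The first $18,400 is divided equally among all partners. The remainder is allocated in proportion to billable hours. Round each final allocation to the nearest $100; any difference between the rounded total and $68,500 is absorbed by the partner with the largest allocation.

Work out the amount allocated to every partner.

Orozco: $8,200 · Nwosu: $12,700 · Andrade: $11,000 · Ibarra: $36,600

Equal tier: $18,400 ÷ 4 = $4,600 apiece.
Remainder $50,100 by billable hours (total 2,677): Orozco 3,611.99 → $3,600; Nwosu 8,103.59 → $8,100; Andrade 6,400.52 → $6,400; Ibarra 31,983.90 → $32,000.
Totals: Orozco $4,600 + $3,600 = $8,200; Nwosu $4,600 + $8,100 = $12,700; Andrade $4,600 + $6,400 = $11,000; Ibarra $4,600 + $32,000 = $36,600.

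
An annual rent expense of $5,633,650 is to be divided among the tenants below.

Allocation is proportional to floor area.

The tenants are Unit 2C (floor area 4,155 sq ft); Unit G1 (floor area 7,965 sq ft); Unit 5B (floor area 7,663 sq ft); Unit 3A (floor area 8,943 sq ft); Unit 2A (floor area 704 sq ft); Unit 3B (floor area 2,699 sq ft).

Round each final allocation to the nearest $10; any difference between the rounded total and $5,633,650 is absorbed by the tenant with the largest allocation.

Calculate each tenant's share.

Total floor area = 32,129.
Raw shares: Unit 2C 4,155/32,129 × $5,633,650 = 728,557.25; Unit G1 7,965/32,129 × $5,633,650 = 1,396,620.57; Unit 5B 7,663/32,129 × $5,633,650 = 1,343,666.47; Unit 3A 8,943/32,129 × $5,633,650 = 1,568,107.69; Unit 2A 704/32,129 × $5,633,650 = 123,442.67; Unit 3B 2,699/32,129 × $5,633,650 = 473,255.36.
After rounding ($10): Unit 2C $728,560; Unit G1 $1,396,620; Unit 5B $1,343,670; Unit 3A $1,568,110; Unit 2A $123,440; Unit 3B $473,260. Sum = $5,633,660.
Difference $5,633,650 − $5,633,660 = −$10 applied to largest allocation (Unit 3A): Unit 3A becomes $1,568,100.

Unit 2C: $728,560 | Unit G1: $1,396,620 | Unit 5B: $1,343,670 | Unit 3A: $1,568,100 | Unit 2A: $123,440 | Unit 3B: $473,260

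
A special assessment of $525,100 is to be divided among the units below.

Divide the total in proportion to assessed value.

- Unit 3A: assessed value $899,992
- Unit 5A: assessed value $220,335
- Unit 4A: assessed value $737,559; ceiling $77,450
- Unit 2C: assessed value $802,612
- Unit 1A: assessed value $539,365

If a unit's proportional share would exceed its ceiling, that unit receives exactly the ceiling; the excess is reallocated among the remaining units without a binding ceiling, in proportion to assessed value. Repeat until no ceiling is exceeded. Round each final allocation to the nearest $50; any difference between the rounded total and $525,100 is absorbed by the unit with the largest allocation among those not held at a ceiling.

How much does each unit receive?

Total assessed value = 3,199,863.
Proportional shares (ignoring caps): Unit 3A 147,689.39; Unit 5A 36,157.14; Unit 4A 121,034.00; Unit 2C 131,709.25; Unit 1A 88,510.21.
Capped: Unit 4A ($77,450); residual $447,650 reallocated over remaining assessed value 2,462,304.
Redistributed shares: Unit 3A 163,619.69 → $163,600; Unit 5A 40,057.18 → $40,050; Unit 2C 145,915.88 → $145,900; Unit 1A 98,057.24 → $98,050.
Rounding difference +$50 applied to Unit 3A → $163,650.

Unit 3A: $163,650 · Unit 5A: $40,050 · Unit 4A: $77,450 · Unit 2C: $145,900 · Unit 1A: $98,050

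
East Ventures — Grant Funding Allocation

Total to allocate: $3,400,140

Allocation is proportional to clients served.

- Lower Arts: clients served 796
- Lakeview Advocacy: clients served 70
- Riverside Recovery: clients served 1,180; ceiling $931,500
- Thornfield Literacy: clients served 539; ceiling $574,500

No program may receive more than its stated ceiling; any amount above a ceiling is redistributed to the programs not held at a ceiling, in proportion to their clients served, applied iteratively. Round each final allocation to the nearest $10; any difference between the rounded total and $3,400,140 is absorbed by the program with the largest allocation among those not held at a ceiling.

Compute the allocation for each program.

Lower Arts: $1,741,030 · Lakeview Advocacy: $153,110 · Riverside Recovery: $931,500 · Thornfield Literacy: $574,500

Combined clients served = 2,585.
Pro-rata shares before constraints: Lower Arts 1,047,006.36; Lakeview Advocacy 92,073.42; Riverside Recovery 1,552,094.85; Thornfield Literacy 708,965.36.
Cap binds for Riverside Recovery ($931,500), Thornfield Literacy ($574,500); balance $1,894,140 reallocated over remaining clients served 866.
Remaining shares: Lower Arts 1,741,034.00 → $1,741,030; Lakeview Advocacy 153,106.00 → $153,110.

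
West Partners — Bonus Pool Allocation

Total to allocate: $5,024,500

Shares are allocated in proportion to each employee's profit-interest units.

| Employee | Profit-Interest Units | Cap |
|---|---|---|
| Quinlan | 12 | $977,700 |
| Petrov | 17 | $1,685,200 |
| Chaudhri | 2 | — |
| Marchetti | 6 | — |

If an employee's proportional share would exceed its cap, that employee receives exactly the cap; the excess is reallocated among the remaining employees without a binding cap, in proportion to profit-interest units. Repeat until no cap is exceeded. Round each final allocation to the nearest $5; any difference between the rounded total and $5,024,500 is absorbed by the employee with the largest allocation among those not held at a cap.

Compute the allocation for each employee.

Quinlan: $977,700 · Petrov: $1,685,200 · Chaudhri: $590,400 · Marchetti: $1,771,200

Combined profit-interest units = 37.
Unconstrained shares: Quinlan 1,629,567.57; Petrov 2,308,554.05; Chaudhri 271,594.59; Marchetti 814,783.78.
Cap binds for Quinlan ($977,700), Petrov ($1,685,200); remaining pool $2,361,600 reallocated over remaining profit-interest units 8.
Redistributed shares: Chaudhri 590,400.00 → $590,400; Marchetti 1,771,200.00 → $1,771,200.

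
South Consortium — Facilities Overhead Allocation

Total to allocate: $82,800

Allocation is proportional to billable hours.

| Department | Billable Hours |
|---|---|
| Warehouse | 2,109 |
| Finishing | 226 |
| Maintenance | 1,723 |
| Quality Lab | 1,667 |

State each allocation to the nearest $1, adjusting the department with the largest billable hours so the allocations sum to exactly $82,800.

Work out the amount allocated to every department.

Warehouse: $30,501; Finishing: $3,269; Maintenance: $24,920; Quality Lab: $24,110

Total billable hours = 2,109 + 226 + 1,723 + 1,667 = 5,725.
Proportional shares: Warehouse 30,502.22; Finishing 3,268.61; Maintenance 24,919.55; Quality Lab 24,109.62.
After rounding ($1): Warehouse $30,502; Finishing $3,269; Maintenance $24,920; Quality Lab $24,110. Sum = $82,801.
Difference $82,800 − $82,801 = −$1 applied to largest billable hours (Warehouse): Warehouse becomes $30,501.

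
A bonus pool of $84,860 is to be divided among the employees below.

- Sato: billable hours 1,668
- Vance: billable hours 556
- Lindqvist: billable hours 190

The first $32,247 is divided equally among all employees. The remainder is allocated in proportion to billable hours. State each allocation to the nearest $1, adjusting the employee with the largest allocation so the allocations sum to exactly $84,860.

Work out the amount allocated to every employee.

Equal tier: $32,247 ÷ 3 = $10,749 apiece.
Remainder $52,613 by billable hours (total 2,414): Sato 36,353.97 → $36,354; Vance 12,117.99 → $12,118; Lindqvist 4,141.04 → $4,141.
Totals: Sato $10,749 + $36,354 = $47,103; Vance $10,749 + $12,118 = $22,867; Lindqvist $10,749 + $4,141 = $14,890.

Sato: $47,103 | Vance: $22,867 | Lindqvist: $14,890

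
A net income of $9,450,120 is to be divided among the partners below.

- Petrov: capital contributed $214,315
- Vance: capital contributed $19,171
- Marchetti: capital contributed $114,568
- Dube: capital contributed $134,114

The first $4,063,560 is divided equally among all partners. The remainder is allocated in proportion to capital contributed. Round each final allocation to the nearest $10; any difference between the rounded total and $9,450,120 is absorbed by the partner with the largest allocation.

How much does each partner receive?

$4,063,560 shared equally gives $1,015,890 per partner.
Remainder $5,386,560 by capital contributed (total 482,168): Petrov 2,394,229.00 → $2,394,230; Vance 214,169.63 → $214,170; Marchetti 1,279,901.21 → $1,279,900; Dube 1,498,260.17 → $1,498,260.
Totals: Petrov $1,015,890 + $2,394,230 = $3,410,120; Vance $1,015,890 + $214,170 = $1,230,060; Marchetti $1,015,890 + $1,279,900 = $2,295,790; Dube $1,015,890 + $1,498,260 = $2,514,150.

Petrov: $3,410,120 · Vance: $1,230,060 · Marchetti: $2,295,790 · Dube: $2,514,150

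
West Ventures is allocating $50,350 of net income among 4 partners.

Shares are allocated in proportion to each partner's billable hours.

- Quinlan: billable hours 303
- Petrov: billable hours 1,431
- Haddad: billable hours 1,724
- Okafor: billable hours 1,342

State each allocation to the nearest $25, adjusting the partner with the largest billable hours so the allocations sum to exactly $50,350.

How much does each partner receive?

Combined billable hours = 4,800.
Unrounded shares: Quinlan 303/4,800 × $50,350 = 3,178.34; Petrov 1,431/4,800 × $50,350 = 15,010.59; Haddad 1,724/4,800 × $50,350 = 18,084.04; Okafor 1,342/4,800 × $50,350 = 14,077.02.
At nearest $25: Quinlan $3,175; Petrov $15,000; Haddad $18,075; Okafor $14,075. Sum = $50,325.
Difference $50,350 − $50,325 = +$25 applied to largest billable hours (Haddad): Haddad becomes $18,100.

Quinlan: $3,175; Petrov: $15,000; Haddad: $18,100; Okafor: $14,075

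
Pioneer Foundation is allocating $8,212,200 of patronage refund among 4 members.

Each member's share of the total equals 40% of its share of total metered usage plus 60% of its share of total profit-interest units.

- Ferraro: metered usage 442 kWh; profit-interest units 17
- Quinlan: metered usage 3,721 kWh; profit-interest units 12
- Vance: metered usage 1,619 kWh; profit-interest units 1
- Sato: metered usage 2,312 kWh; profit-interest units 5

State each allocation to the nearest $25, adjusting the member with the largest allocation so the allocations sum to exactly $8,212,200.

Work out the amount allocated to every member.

Ferraro: $2,572,650; Quinlan: $3,199,500; Vance: $797,850; Sato: $1,642,200

Metered usage total 8,094; profit-interest units total 35.
Combined weights (40% metered usage + 60% profit-interest units): Ferraro 0.3133; Quinlan 0.3896; Vance 0.0972; Sato 0.2000.
Pro-rata amounts: Ferraro 2,572,651.60; Quinlan 3,199,502.57; Vance 797,837.74; Sato 1,642,208.09.
Rounded to nearest $25: Ferraro $2,572,650; Quinlan $3,199,500; Vance $797,850; Sato $1,642,200. Sum = $8,212,200.
No rounding difference to absorb.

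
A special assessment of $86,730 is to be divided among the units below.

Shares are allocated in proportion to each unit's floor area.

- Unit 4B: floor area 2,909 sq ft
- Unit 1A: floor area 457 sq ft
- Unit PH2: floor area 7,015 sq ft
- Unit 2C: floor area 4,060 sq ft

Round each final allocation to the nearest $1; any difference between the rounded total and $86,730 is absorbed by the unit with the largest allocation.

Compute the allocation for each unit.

Combined floor area = 14,441.
Proportional shares: Unit 4B 2,909/14,441 × $86,730 = 17,470.92; Unit 1A 457/14,441 × $86,730 = 2,744.66; Unit PH2 7,015/14,441 × $86,730 = 42,130.80; Unit 2C 4,060/14,441 × $86,730 = 24,383.62.
Rounded to nearest $1: Unit 4B $17,471; Unit 1A $2,745; Unit PH2 $42,131; Unit 2C $24,384. Sum = $86,731.
Difference $86,730 − $86,731 = −$1 applied to largest allocation (Unit PH2): Unit PH2 becomes $42,130.

Unit 4B: $17,471; Unit 1A: $2,745; Unit PH2: $42,130; Unit 2C: $24,384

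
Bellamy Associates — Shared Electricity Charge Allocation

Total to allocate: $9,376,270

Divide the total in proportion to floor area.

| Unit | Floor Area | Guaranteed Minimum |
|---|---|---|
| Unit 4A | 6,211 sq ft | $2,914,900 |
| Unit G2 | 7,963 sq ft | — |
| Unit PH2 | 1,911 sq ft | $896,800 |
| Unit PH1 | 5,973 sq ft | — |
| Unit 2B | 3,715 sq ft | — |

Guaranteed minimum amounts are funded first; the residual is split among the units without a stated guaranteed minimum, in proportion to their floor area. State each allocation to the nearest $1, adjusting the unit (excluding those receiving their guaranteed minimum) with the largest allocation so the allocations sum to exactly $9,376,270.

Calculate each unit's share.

Unit 4A: $2,914,900; Unit G2: $2,510,378; Unit PH2: $896,800; Unit PH1: $1,883,019; Unit 2B: $1,171,173

Guaranteed amounts: Unit 4A $2,914,900; Unit PH2 $896,800. Residual $5,564,570.
Residual split over remaining floor area 17,651: Unit G2 2,510,377.37 → $2,510,377; Unit PH1 1,883,019.47 → $1,883,019; Unit 2B 1,171,173.17 → $1,171,173.
Rounding difference +$1 applied to Unit G2 → $2,510,378.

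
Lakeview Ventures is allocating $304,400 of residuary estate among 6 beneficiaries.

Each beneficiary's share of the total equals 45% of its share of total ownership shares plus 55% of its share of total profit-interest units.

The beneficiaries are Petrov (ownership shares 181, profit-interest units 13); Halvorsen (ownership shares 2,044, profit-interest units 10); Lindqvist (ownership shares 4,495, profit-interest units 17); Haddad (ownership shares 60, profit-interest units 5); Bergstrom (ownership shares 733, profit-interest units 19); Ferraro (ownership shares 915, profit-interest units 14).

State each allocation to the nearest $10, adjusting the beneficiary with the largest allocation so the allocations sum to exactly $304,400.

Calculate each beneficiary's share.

Ownership shares total 8,428; profit-interest units total 78.
Composite weights (45% ownership shares + 55% profit-interest units): Petrov 0.1013; Halvorsen 0.1796; Lindqvist 0.3599; Haddad 0.0385; Bergstrom 0.1731; Ferraro 0.1476.
Pro-rata amounts: Petrov 30,845.12; Halvorsen 54,685.17; Lindqvist 109,546.06; Haddad 11,707.23; Bergstrom 52,695.22; Ferraro 44,921.21.
After rounding ($10): Petrov $30,850; Halvorsen $54,690; Lindqvist $109,550; Haddad $11,710; Bergstrom $52,700; Ferraro $44,920. Sum = $304,420.
Difference $304,400 − $304,420 = −$20 applied to largest allocation (Lindqvist): Lindqvist becomes $109,530.

Petrov: $30,850 | Halvorsen: $54,690 | Lindqvist: $109,530 | Haddad: $11,710 | Bergstrom: $52,700 | Ferraro: $44,920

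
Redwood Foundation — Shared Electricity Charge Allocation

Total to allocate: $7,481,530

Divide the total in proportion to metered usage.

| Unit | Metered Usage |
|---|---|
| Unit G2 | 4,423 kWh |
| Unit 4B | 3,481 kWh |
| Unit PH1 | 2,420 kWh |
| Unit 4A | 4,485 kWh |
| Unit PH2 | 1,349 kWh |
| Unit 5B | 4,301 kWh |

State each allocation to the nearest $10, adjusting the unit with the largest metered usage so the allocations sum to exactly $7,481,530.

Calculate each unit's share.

Combined metered usage = 20,459.
Unrounded shares: Unit G2 4,423/20,459 × $7,481,530 = 1,617,420.56; Unit 4B 3,481/20,459 × $7,481,530 = 1,272,946.18; Unit PH1 2,420/20,459 × $7,481,530 = 884,955.40; Unit 4A 4,485/20,459 × $7,481,530 = 1,640,092.97; Unit PH2 1,349/20,459 × $7,481,530 = 493,307.78; Unit 5B 4,301/20,459 × $7,481,530 = 1,572,807.10.
After rounding ($10): Unit G2 $1,617,420; Unit 4B $1,272,950; Unit PH1 $884,960; Unit 4A $1,640,090; Unit PH2 $493,310; Unit 5B $1,572,810. Sum = $7,481,540.
Difference $7,481,530 − $7,481,540 = −$10 applied to largest metered usage (Unit 4A): Unit 4A becomes $1,640,080.

Unit G2: $1,617,420; Unit 4B: $1,272,950; Unit PH1: $884,960; Unit 4A: $1,640,080; Unit PH2: $493,310; Unit 5B: $1,572,810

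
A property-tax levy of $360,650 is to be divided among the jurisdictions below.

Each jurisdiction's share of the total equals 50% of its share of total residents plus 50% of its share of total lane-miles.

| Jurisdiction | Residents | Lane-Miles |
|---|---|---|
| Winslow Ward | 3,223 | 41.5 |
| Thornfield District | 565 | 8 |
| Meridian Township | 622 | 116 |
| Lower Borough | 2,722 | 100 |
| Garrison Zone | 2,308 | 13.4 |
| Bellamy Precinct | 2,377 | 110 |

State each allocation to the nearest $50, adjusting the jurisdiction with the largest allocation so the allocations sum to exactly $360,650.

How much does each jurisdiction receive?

Residents total 11,817; lane-miles total 388.9.
Blended shares (50% residents + 50% lane-miles): Winslow Ward 0.1897; Thornfield District 0.0342; Meridian Township 0.1755; Lower Borough 0.2437; Garrison Zone 0.1149; Bellamy Precinct 0.2420.
Raw shares: Winslow Ward 68,425.02; Thornfield District 12,331.22; Meridian Township 63,278.43; Lower Borough 87,905.12; Garrison Zone 41,432.91; Bellamy Precinct 87,277.29.
Rounded to nearest $50: Winslow Ward $68,450; Thornfield District $12,350; Meridian Township $63,300; Lower Borough $87,900; Garrison Zone $41,450; Bellamy Precinct $87,300. Sum = $360,750.
Difference $360,650 − $360,750 = −$100 applied to largest allocation (Lower Borough): Lower Borough becomes $87,800.

Winslow Ward: $68,450; Thornfield District: $12,350; Meridian Township: $63,300; Lower Borough: $87,800; Garrison Zone: $41,450; Bellamy Precinct: $87,300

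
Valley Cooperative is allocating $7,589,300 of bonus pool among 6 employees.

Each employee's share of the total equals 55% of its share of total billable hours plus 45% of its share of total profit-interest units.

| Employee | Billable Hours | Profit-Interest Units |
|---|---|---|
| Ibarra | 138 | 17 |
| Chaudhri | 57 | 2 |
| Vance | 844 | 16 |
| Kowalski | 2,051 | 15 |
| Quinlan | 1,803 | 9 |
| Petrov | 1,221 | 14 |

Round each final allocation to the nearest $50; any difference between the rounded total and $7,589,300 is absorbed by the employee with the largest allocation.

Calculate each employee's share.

Ibarra: $889,550; Chaudhri: $132,500; Vance: $1,324,750; Kowalski: $2,101,950; Quinlan: $1,652,000; Petrov: $1,488,550

Totals — billable hours 6,114, profit-interest units 73.
Composite weights (55% billable hours + 45% profit-interest units): Ibarra 0.1172; Chaudhri 0.0175; Vance 0.1746; Kowalski 0.2770; Quinlan 0.2177; Petrov 0.1961.
Unrounded shares: Ibarra 889,531.62; Chaudhri 132,481.43; Vance 1,324,744.54; Kowalski 2,101,997.29; Quinlan 1,651,984.02; Petrov 1,488,561.10.
Rounded to nearest $50: Ibarra $889,550; Chaudhri $132,500; Vance $1,324,750; Kowalski $2,102,000; Quinlan $1,652,000; Petrov $1,488,550. Sum = $7,589,350.
Difference $7,589,300 − $7,589,350 = −$50 applied to largest allocation (Kowalski): Kowalski becomes $2,101,950.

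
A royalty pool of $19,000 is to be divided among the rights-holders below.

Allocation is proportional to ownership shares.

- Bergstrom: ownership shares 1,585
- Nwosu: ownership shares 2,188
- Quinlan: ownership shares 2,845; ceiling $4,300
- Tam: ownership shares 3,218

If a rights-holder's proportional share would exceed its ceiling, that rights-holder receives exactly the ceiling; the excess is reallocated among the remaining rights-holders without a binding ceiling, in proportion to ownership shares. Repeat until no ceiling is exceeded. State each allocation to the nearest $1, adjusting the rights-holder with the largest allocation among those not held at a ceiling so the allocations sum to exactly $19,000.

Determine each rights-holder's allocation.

Bergstrom: $3,333 | Nwosu: $4,601 | Quinlan: $4,300 | Tam: $6,766

Combined ownership shares = 9,836.
Pro-rata shares before constraints: Bergstrom 3,061.71; Nwosu 4,226.51; Quinlan 5,495.63; Tam 6,216.14.
Held at cap: Quinlan ($4,300); balance $14,700 reallocated over remaining ownership shares 6,991.
Shares after redistribution: Bergstrom 3,332.79 → $3,333; Nwosu 4,600.72 → $4,601; Tam 6,766.4998 → $6,766.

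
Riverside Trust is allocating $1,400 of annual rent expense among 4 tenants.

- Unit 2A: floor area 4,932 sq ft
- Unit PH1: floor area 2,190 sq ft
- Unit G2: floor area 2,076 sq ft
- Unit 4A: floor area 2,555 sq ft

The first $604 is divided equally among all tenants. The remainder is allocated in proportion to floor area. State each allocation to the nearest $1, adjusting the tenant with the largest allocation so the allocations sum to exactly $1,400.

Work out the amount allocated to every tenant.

Equal tier: $604 ÷ 4 = $151 apiece.
Remainder $796 by floor area (total 11,753): Unit 2A 334.03 → $334; Unit PH1 148.32 → $148; Unit G2 140.60 → $141; Unit 4A 173.04 → $173.
Totals: Unit 2A $151 + $334 = $485; Unit PH1 $151 + $148 = $299; Unit G2 $151 + $141 = $292; Unit 4A $151 + $173 = $324.

Unit 2A: $485 | Unit PH1: $299 | Unit G2: $292 | Unit 4A: $324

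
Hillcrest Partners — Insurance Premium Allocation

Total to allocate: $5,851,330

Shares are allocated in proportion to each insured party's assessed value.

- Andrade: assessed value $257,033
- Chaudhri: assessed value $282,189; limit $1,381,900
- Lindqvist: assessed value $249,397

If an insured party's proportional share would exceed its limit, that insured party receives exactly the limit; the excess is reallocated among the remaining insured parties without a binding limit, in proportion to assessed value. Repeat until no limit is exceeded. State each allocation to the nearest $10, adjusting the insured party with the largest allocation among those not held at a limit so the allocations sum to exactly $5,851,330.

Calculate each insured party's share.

Sum of assessed value: 788,619.
Proportional shares (ignoring caps): Andrade 1,907,112.18; Chaudhri 2,093,762.59; Lindqvist 1,850,455.22.
Cap binds for Chaudhri ($1,381,900); balance $4,469,430 reallocated over remaining assessed value 506,430.
Remaining shares: Andrade 2,268,410.25 → $2,268,410; Lindqvist 2,201,019.75 → $2,201,020.

Andrade: $2,268,410 · Chaudhri: $1,381,900 · Lindqvist: $2,201,020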